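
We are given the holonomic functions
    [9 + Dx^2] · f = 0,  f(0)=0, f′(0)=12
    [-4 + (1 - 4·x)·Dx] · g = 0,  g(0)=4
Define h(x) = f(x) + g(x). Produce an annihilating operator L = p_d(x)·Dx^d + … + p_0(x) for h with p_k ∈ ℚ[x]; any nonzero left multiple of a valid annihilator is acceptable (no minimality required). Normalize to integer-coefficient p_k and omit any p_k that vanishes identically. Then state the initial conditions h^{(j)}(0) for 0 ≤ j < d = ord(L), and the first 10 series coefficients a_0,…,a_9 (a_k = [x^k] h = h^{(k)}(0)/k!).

f: a_k = 0, 12, 0, -18, 0, 81/10, 0, -243/140, 0, 243/1120, …
g: a_k = 4, 16, 64, 256, 1024, 4096, 16384, 65536, 262144, 1048576, …
Weyl lclm of L_f,L_g ⇒ L₀ (ord ≤ 3).
L = (-3780 + 2592·x - 5184·x^2) + (369 - 2124·x + 3888·x^2 - 5184·x^3)·Dx + (-420 + 288·x - 576·x^2)·Dx^2 + (41 - 236·x + 432·x^2 - 576·x^3)·Dx^3  (order 3).
h: a_k = 4, 28, 64, 238, 1024, 41041/10, 16384, 9174797/140, 262144, 1174405363/1120, …
ICs: h(0) = 4, h′(0) = 28, h′′(0) = 128.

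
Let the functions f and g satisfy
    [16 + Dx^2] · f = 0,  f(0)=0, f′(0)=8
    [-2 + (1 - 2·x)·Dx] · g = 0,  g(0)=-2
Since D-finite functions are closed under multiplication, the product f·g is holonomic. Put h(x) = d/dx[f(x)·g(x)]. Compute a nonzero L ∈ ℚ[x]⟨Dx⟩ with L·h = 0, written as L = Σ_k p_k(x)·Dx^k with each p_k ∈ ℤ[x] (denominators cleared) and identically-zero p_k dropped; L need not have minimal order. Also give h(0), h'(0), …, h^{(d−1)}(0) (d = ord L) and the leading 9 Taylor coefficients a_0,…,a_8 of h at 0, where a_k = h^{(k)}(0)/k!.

f: a_k = 0, 8, 0, -64/3, 0, 256/15, 0, -2048/315, 0, …
g: a_k = -2, -4, -8, -16, -32, -64, -128, -256, -512, …
h₀=f·g: eliminate ⇒ L₀, order ≤ 2·1.
h=h₀': d/dx-closure on L₀ ⇒ L.
L = (8 - 64·x + 64·x^2) + (-4 + 8·x)·Dx + (1 - 4·x + 4·x^2)·Dx^2  (order 2).
h: a_k = -16, -64, -64, -512/3, -1792/3, -7168/5, -146432/45, -2342912/315, -5279744/315, …
ICs: h(0) = -16, h′(0) = -64.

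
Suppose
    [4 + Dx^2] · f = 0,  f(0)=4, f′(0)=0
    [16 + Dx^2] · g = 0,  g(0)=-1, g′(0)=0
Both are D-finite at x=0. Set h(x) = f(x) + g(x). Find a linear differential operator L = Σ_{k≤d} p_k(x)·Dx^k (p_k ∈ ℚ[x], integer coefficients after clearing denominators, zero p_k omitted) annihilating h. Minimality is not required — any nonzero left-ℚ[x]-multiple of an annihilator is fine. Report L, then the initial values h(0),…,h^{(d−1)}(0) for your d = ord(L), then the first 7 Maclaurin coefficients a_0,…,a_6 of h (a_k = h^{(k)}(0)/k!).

L = 64 + 20·Dx^2 + Dx^4  (order 4).
h: a_k = 3, 0, 0, 0, -8, 0, 16/3, …
ICs: h(0) = 3, h′(0) = 0, h′′(0) = 0, h′′′(0) = 0.

f: a_k = 4, 0, -8, 0, 8/3, 0, -16/45, …
g: a_k = -1, 0, 8, 0, -32/3, 0, 256/45, …
h₀=f+g: left-lcm gives L₀, ord ≤ 4.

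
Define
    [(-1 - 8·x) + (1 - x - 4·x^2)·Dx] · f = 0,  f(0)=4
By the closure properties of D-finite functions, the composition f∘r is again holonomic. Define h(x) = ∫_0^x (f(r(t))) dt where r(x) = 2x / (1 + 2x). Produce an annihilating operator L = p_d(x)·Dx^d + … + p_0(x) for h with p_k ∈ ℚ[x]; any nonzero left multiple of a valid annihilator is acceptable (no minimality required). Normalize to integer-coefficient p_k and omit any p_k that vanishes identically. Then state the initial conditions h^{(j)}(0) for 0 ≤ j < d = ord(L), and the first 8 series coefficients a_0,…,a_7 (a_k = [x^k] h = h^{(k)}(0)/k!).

f: a_k = 4, 4, 20, 36, 116, 260, 724, 1764, …
Substitute x→r, Dx→(1/r')Dx; clear ⇒ L₀.
h=∫h₀ ⇒ L = L₀·Dx.
L = (2 + 36·x)·Dx + (-1 - 4·x + 12·x^2 + 32·x^3)·Dx^2  (order 2).
h: a_k = 0, 4, 4, 64/3, 0, 1024/5, -1024/3, 20480/7, …
ICs: h(0) = 0, h′(0) = 4.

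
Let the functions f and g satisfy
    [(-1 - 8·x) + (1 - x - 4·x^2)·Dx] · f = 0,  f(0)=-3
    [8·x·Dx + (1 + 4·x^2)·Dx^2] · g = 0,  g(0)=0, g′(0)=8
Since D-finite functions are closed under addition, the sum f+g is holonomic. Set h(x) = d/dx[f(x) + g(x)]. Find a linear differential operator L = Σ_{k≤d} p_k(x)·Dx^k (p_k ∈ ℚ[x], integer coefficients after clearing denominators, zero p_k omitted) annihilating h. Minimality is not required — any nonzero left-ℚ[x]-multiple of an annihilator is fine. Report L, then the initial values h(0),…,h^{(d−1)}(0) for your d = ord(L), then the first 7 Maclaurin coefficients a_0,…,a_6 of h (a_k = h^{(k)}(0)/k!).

L = (-40 + 160·x + 2272·x^2 + 4608·x^3 + 16896·x^4 + 6144·x^6) + (31 + 264·x + 364·x^2 + 2208·x^3 + 4160·x^4 + 12800·x^5 + 768·x^6 + 6144·x^7)·Dx + (-5 - 11·x - 80·x^2 + 116·x^3 + 80·x^4 + 704·x^5 + 1536·x^6 + 256·x^7 + 1024·x^8)·Dx^2  (order 2).
h: a_k = 5, -30, -113, -348, -847, -3258, -9773, …
ICs: h(0) = 5, h′(0) = -30.

f: a_k = -3, -3, -15, -27, -87, -195, -543, …
g: a_k = 0, 8, 0, -32/3, 0, 128/5, 0, …
Weyl lclm of L_f,L_g ⇒ L₀ (ord ≤ 3).
h₀' ⇒ L via d/dx closure of L₀.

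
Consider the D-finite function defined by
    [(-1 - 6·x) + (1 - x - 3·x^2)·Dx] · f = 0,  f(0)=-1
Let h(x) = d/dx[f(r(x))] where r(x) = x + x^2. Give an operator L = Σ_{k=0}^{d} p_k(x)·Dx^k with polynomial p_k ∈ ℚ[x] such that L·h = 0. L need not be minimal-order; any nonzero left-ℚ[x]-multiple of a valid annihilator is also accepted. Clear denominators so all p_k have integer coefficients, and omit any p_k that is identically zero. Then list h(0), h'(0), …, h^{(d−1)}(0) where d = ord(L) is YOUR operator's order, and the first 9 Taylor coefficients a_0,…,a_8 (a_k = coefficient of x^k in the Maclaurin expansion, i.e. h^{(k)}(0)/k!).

f: a_k = -1, -1, -4, -7, -19, -40, -97, -217, -508, …
Substitute x→r, Dx→(1/r')Dx; clear ⇒ L₀.
Derive L from L₀ (diff closure).
L = (10 + 60·x + 168·x^2 + 396·x^3 + 648·x^4 + 540·x^5 + 180·x^6) + (-1 - 7·x - 6·x^2 + 44·x^3 + 135·x^4 + 180·x^5 + 126·x^6 + 36·x^7)·Dx  (order 1).
h: a_k = -1, -10, -45, -176, -685, -2508, -8925, -31208, -107280, …
ICs: h(0) = -1.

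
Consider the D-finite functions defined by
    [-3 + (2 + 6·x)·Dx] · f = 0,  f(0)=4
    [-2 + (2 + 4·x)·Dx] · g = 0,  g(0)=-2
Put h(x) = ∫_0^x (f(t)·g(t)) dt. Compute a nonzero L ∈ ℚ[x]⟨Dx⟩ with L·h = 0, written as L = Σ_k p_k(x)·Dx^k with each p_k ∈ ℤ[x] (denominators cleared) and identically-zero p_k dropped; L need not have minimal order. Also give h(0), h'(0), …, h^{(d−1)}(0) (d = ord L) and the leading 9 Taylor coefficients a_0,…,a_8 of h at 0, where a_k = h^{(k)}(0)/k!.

f: a_k = 4, 6, -9/2, 27/4, -405/32, 1701/64, -15309/256, 72171/512, -2814669/8192, …
g: a_k = -2, -2, 1, -1, 5/4, -7/4, 21/8, -33/8, 429/64, …
h₀=f·g: eliminate ⇒ L₀, order ≤ 1·1.
∫: right-multiply L₀ by Dx.
L = (-5 - 12·x)·Dx + (2 + 10·x + 12·x^2)·Dx^2  (order 2).
h: a_k = 0, -8, -10, 1/3, -5/8, 101/80, -515/192, 5301/896, -27525/2048, …
ICs: h(0) = 0, h′(0) = -8.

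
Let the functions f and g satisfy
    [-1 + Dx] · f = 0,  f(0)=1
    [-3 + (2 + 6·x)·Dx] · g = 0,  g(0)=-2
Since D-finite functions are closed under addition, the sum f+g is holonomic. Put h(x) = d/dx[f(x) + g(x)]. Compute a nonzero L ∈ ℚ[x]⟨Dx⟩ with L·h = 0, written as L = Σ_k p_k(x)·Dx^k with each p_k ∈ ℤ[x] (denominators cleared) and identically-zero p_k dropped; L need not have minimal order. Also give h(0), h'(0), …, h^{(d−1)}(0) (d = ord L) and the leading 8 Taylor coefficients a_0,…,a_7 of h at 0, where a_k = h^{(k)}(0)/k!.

f: a_k = 1, 1, 1/2, 1/6, 1/24, 1/120, 1/720, 1/5040, …
g: a_k = -2, -3, 9/4, -27/8, 405/64, -1701/128, 15309/512, -72171/1024, …
f+g: L₀ = lclm(L_f,L_g), ord ≤ 1+1.
Derive L from L₀ (diff closure).
L = (-33 - 18·x) + (23 - 24·x - 36·x^2)·Dx + (10 + 42·x + 36·x^2)·Dx^2  (order 2).
h: a_k = -2, 11/2, -77/8, 1223/48, -25499/384, 688937/3840, -22733801/46080, 886620863/645120, …
ICs: h(0) = -2, h′(0) = 11/2.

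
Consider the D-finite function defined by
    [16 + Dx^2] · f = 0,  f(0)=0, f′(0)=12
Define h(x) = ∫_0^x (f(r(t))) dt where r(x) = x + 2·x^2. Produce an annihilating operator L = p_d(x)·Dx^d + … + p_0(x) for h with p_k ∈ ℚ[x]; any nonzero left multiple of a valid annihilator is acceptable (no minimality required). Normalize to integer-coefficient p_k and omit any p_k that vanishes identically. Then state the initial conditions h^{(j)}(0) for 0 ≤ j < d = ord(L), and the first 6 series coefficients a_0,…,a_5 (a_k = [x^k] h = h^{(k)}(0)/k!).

L = (16 + 192·x + 768·x^2 + 1024·x^3)·Dx - 4·Dx^2 + (1 + 4·x)·Dx^3  (order 3).
h: a_k = 0, 0, 6, 8, -8, -192/5, …
ICs: h(0) = 0, h′(0) = 0, h′′(0) = 12.

f: a_k = 0, 12, 0, -32, 0, 128/5, …
f∘r: x↦r, Dx↦Dx/r' in L_f ⇒ L₀.
∫: right-multiply L₀ by Dx.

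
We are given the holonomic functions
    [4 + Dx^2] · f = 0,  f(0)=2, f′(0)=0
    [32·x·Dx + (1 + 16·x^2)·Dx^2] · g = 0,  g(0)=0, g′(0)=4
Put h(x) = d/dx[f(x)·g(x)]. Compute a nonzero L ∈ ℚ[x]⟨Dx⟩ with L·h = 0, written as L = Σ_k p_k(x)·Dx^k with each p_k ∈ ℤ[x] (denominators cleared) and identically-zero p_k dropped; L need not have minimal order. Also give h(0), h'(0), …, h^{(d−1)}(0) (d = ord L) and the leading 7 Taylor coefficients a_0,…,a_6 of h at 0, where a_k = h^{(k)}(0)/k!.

f: a_k = 2, 0, -4, 0, 4/3, 0, -8/45, …
g: a_k = 0, 4, 0, -64/3, 0, 1024/5, 0, …
Product ⇒ symmetric product L₀, ord ≤ 4.
Derive L from L₀ (diff closure).
L = (62288 + 2213376·x^2 + 73428992·x^4 + 58982400·x^6 + 3145728·x^8 - 167772160·x^10 + 268435456·x^12) + (35072·x + 2871296·x^3 + 39976960·x^5 + 52428800·x^7 + 83886080·x^9 + 268435456·x^11)·Dx + (15912 + 579328·x^2 + 18954240·x^4 + 19529728·x^6 + 9961472·x^8 - 16777216·x^10 + 134217728·x^12)·Dx^2 + (8768·x + 717824·x^3 + 9994240·x^5 + 13107200·x^7 + 20971520·x^9 + 67108864·x^11)·Dx^3 + (85 + 6496·x^2 + 149248·x^4 + 1196032·x^6 + 2293760·x^8 + 6291456·x^10 + 16777216·x^12)·Dx^4  (order 4).
h: a_k = 8, 0, -176, 0, 7504/3, 0, -1741792/45, …
ICs: h(0) = 8, h′(0) = 0, h′′(0) = -352, h′′′(0) = 0.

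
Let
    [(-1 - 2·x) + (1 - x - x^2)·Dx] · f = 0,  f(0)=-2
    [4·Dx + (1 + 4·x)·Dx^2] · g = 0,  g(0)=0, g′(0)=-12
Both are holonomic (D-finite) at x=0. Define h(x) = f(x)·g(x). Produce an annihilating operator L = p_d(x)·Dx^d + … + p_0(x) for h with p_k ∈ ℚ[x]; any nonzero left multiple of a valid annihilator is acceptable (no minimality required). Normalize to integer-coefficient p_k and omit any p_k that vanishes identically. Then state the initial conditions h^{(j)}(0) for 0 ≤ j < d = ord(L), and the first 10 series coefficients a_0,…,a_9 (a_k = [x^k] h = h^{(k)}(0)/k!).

f: a_k = -2, -2, -4, -6, -10, -16, -26, -42, -68, -110, …
g: a_k = 0, -12, 24, -64, 192, -3072/5, 2048, -49152/7, 24576, -262144/3, …
Product ⇒ symmetric product L₀, ord ≤ 2.
L = (6 + 16·x) + (-2 + 16·x + 20·x^2)·Dx + (-1 - 3·x + 5·x^2 + 4·x^3)·Dx^2  (order 2).
h: a_k = 0, 24, -24, 128, -280, 5384/5, -16496/5, 413736/35, -1422056/35, 3065024/21, …
ICs: h(0) = 0, h′(0) = 24.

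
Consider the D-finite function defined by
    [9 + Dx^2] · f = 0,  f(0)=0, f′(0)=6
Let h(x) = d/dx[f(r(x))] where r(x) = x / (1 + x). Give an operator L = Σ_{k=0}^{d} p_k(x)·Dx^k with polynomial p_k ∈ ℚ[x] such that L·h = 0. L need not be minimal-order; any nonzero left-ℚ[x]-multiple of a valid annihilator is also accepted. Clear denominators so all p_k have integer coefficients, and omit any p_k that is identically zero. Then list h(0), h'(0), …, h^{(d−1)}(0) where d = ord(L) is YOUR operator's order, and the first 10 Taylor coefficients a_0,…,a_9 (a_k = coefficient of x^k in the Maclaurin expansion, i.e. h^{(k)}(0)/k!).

f: a_k = 0, 6, 0, -9, 0, 81/20, 0, -243/280, 0, 243/2240, …
Change of var in L_f (x↦r) gives L₀.
Derive L from L₀ (diff closure).
L = (15 + 12·x + 6·x^2) + (6 + 18·x + 18·x^2 + 6·x^3)·Dx + (1 + 4·x + 6·x^2 + 4·x^3 + x^4)·Dx^2  (order 2).
h: a_k = 6, -12, -9, 84, -879/4, 765/2, -19353/40, 1893/5, 268299/2240, -269643/224, …
ICs: h(0) = 6, h′(0) = -12.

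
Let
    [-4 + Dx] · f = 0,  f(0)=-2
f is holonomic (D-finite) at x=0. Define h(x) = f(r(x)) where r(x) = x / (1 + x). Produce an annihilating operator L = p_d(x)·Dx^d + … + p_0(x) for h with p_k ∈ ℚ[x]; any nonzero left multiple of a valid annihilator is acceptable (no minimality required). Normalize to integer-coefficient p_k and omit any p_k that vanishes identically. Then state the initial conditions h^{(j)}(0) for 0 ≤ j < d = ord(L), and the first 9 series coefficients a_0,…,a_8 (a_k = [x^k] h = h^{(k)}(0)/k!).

f: a_k = -2, -8, -16, -64/3, -64/3, -256/15, -512/45, -2048/315, -1024/315, …
L₀ from L_f via x↦r, Dx↦r'^{-1}Dx.
L = -4 + (1 + 2·x + x^2)·Dx  (order 1).
h: a_k = -2, -8, -8, 8/3, 8/3, -56/15, 88/45, 136/315, -632/315, …
ICs: h(0) = -2.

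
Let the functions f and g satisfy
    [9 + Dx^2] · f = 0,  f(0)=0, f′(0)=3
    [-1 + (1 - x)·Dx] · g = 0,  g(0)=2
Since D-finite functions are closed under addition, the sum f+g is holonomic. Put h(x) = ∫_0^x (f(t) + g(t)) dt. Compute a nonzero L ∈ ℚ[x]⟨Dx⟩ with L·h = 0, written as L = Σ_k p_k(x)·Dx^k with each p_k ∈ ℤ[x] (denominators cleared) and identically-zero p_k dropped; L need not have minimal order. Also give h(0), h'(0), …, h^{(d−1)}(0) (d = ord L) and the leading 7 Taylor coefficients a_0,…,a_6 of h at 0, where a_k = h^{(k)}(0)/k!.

f: a_k = 0, 3, 0, -9/2, 0, 81/40, 0, …
g: a_k = 2, 2, 2, 2, 2, 2, 2, …
f+g: L₀ = lclm(L_f,L_g), ord ≤ 2+1.
∫: right-multiply L₀ by Dx.
L = (-135 + 162·x - 81·x^2)·Dx + (99 - 261·x + 243·x^2 - 81·x^3)·Dx^2 + (-15 + 18·x - 9·x^2)·Dx^3 + (11 - 29·x + 27·x^2 - 9·x^3)·Dx^4  (order 4).
h: a_k = 0, 2, 5/2, 2/3, -5/8, 2/5, 161/240, …
ICs: h(0) = 0, h′(0) = 2, h′′(0) = 5, h′′′(0) = 4.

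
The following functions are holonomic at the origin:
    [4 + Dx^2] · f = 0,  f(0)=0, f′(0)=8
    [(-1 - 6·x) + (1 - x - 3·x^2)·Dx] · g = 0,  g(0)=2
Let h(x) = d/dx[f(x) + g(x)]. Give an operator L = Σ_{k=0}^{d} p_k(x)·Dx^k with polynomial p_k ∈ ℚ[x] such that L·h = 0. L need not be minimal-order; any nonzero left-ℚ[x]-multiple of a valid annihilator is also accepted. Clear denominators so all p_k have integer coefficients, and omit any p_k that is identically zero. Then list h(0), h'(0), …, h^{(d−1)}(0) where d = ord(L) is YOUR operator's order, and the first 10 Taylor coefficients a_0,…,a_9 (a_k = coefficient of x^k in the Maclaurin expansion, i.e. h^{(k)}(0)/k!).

L = (976 + 5056·x + 17104·x^2 + 11760·x^3 + 18720·x^4 + 3888·x^5 + 3888·x^6) + (-92 - 516·x + 372·x^2 + 1232·x^3 + 2280·x^4 + 3240·x^5 + 1512·x^6 + 1296·x^7)·Dx + (244 + 1264·x + 4276·x^2 + 2940·x^3 + 4680·x^4 + 972·x^5 + 972·x^6)·Dx^2 + (-23 - 129·x + 93·x^2 + 308·x^3 + 570·x^4 + 810·x^5 + 378·x^6 + 324·x^7)·Dx^3  (order 3).
h: a_k = 10, 16, 26, 152, 1216/3, 1164, 136678/45, 8128, 6571546/315, 53660, …
ICs: h(0) = 10, h′(0) = 16, h′′(0) = 52.

f: a_k = 0, 8, 0, -16/3, 0, 16/15, 0, -32/315, 0, 16/2835, …
g: a_k = 2, 2, 8, 14, 38, 80, 194, 434, 1016, 2318, …
Sum ⇒ L₀ = lclm(L_f,L_g) in ℚ(x)⟨Dx⟩.
h=h₀': d/dx-closure on L₀ ⇒ L.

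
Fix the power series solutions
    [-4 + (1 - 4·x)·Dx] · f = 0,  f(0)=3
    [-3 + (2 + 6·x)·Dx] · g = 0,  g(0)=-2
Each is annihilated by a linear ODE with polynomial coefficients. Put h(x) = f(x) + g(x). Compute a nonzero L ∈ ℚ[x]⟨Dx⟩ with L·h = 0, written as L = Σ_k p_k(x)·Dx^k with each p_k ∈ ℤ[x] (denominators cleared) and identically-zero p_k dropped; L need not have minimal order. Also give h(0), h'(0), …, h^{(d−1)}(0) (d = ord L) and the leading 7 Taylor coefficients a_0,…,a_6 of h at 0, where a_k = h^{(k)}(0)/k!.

f: a_k = 3, 12, 48, 192, 768, 3072, 12288, …
g: a_k = -2, -3, 9/4, -27/8, 405/64, -1701/128, 15309/512, …
h₀=f+g: left-lcm gives L₀, ord ≤ 2.
L = (-228 - 432·x) + (137 + 696·x + 1296·x^2)·Dx + (-10 - 62·x + 192·x^2 + 864·x^3)·Dx^2  (order 2).
h: a_k = 1, 9, 201/4, 1509/8, 49557/64, 391515/128, 6306765/512, …
ICs: h(0) = 1, h′(0) = 9.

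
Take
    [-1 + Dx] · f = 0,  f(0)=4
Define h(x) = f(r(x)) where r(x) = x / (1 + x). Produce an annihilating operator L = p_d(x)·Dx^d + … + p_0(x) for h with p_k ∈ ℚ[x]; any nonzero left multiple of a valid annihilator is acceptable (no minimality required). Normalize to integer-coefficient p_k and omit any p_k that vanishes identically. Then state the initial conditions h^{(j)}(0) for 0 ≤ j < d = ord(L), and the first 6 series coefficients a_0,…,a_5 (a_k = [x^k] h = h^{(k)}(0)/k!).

f: a_k = 4, 4, 2, 2/3, 1/6, 1/30, …
f∘r: x↦r, Dx↦Dx/r' in L_f ⇒ L₀.
L = -1 + (1 + 2·x + x^2)·Dx  (order 1).
h: a_k = 4, 4, -2, 2/3, 1/6, -19/30, …
ICs: h(0) = 4.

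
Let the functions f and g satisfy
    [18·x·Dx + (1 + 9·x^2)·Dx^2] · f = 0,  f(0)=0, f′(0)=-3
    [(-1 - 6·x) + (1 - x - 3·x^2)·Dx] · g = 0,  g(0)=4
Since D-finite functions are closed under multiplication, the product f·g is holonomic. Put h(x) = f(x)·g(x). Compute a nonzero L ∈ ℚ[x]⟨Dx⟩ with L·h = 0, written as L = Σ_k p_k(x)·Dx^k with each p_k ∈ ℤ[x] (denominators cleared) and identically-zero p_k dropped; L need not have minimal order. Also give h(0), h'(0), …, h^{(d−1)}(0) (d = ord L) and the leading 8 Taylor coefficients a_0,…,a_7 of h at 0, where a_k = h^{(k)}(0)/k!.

f: a_k = 0, -3, 0, 9, 0, -243/5, 0, 2187/7, …
g: a_k = 4, 4, 16, 28, 76, 160, 388, 868, …
Sym-product of L_f,L_g gives L₀ (≤ ord 2).
L = (6 + 18·x + 162·x^2) + (2 - 6·x + 36·x^2 + 162·x^3)·Dx + (-1 + x - 6·x^2 + 9·x^3 + 27·x^4)·Dx^2  (order 2).
h: a_k = 0, -12, -12, -12, -48, -1392/5, -2112/5, -276/35, …
ICs: h(0) = 0, h′(0) = -12.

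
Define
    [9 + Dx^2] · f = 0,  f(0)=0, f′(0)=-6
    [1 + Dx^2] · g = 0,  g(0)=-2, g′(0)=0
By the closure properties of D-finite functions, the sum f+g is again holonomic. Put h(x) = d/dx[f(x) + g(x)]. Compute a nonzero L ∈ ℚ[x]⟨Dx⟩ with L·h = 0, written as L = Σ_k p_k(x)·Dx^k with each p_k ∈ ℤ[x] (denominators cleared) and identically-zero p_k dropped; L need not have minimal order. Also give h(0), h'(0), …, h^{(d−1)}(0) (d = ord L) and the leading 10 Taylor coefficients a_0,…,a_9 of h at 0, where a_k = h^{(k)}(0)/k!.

f: a_k = 0, -6, 0, 9, 0, -81/20, 0, 243/280, 0, -243/2240, …
g: a_k = -2, 0, 1, 0, -1/12, 0, 1/360, 0, -1/20160, 0, …
f+g: L₀ = lclm(L_f,L_g), ord ≤ 2+2.
h₀' ⇒ L via d/dx closure of L₀.
L = 9 + 10·Dx^2 + Dx^4  (order 4).
h: a_k = -6, 2, 27, -1/3, -81/4, 1/60, 243/40, -1/2520, -2187/2240, 1/181440, …
ICs: h(0) = -6, h′(0) = 2, h′′(0) = 54, h′′′(0) = -2.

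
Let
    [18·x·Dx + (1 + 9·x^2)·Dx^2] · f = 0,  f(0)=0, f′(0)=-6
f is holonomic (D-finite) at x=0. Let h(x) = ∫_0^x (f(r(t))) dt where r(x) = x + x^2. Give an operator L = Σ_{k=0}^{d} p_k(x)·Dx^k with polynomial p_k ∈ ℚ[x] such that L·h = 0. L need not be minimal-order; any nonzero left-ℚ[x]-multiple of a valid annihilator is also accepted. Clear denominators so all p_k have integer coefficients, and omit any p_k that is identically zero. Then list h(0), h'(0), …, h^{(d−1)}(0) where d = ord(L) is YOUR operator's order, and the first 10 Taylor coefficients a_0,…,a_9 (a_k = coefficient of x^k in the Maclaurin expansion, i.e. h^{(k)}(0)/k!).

L = (-2 + 18·x + 72·x^2 + 108·x^3 + 54·x^4)·Dx^2 + (1 + 2·x + 9·x^2 + 36·x^3 + 45·x^4 + 18·x^5)·Dx^3  (order 3).
h: a_k = 0, 0, -3, -2, 9/2, 54/5, -36/5, -468/7, -1215/28, 378, …
ICs: h(0) = 0, h′(0) = 0, h′′(0) = -6.

f: a_k = 0, -6, 0, 18, 0, -486/5, 0, 4374/7, 0, -4374, …
h₀=f(r): pull back L_f along r ⇒ L₀.
h=∫h₀ ⇒ L = L₀·Dx.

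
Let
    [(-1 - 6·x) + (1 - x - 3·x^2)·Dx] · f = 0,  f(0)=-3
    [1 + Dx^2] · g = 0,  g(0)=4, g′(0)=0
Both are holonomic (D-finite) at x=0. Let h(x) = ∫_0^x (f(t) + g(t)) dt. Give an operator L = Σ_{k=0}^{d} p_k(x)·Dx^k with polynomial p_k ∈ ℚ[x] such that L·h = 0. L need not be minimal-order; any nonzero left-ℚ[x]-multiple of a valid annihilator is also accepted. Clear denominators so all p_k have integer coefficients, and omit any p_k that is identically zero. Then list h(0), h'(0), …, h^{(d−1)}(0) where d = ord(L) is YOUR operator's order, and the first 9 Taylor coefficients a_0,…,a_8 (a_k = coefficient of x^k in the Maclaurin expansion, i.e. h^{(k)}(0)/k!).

f: a_k = -3, -3, -12, -21, -57, -120, -291, -651, -1524, …
g: a_k = 4, 0, -2, 0, 1/6, 0, -1/180, 0, 1/10080, …
f+g: L₀ = lclm(L_f,L_g), ord ≤ 1+2.
h=∫h₀ ⇒ L = L₀·Dx.
L = (43 + 292·x + 307·x^2 + 624·x^3 + 45·x^4 + 54·x^5)·Dx + (-9 - 7·x - 6·x^2 + 91·x^3 + 144·x^4 + 27·x^5 + 27·x^6)·Dx^2 + (43 + 292·x + 307·x^2 + 624·x^3 + 45·x^4 + 54·x^5)·Dx^3 + (-9 - 7·x - 6·x^2 + 91·x^3 + 144·x^4 + 27·x^5 + 27·x^6)·Dx^4  (order 4).
h: a_k = 0, 1, -3/2, -14/3, -21/4, -341/30, -20, -7483/180, -651/8, …
ICs: h(0) = 0, h′(0) = 1, h′′(0) = -3, h′′′(0) = -28.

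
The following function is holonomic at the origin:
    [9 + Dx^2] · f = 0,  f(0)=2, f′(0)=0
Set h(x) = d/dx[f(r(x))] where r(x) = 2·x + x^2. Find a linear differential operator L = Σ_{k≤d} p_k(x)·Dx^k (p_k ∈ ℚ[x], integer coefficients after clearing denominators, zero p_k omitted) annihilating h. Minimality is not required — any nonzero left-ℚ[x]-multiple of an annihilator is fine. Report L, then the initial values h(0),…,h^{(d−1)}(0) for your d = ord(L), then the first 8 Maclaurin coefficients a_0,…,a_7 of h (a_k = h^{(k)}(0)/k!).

f: a_k = 2, 0, -9, 0, 27/4, 0, -81/40, 0, …
f∘r: x↦r, Dx↦Dx/r' in L_f ⇒ L₀.
Differentiate: ansatz ord ≤ ord L₀ ⇒ L.
L = (39 + 144·x + 216·x^2 + 144·x^3 + 36·x^4) + (-3 - 3·x)·Dx + (1 + 2·x + x^2)·Dx^2  (order 2).
h: a_k = 0, -72, -108, 396, 1080, 972/5, -11718/5, -110862/35, …
ICs: h(0) = 0, h′(0) = -72.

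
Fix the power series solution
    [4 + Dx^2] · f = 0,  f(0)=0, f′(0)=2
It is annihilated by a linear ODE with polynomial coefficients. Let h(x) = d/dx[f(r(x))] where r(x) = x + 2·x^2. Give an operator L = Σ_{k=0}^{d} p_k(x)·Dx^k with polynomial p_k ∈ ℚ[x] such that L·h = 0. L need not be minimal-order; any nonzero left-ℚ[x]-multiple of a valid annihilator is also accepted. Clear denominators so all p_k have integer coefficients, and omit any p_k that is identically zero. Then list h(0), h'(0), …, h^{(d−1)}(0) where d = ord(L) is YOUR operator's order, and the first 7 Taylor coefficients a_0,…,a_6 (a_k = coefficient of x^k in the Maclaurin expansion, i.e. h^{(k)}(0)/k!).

L = (52 + 64·x + 384·x^2 + 1024·x^3 + 1024·x^4) + (-12 - 48·x)·Dx + (1 + 8·x + 16·x^2)·Dx^2  (order 2).
h: a_k = 2, 8, -4, -32, -236/3, -48, 3352/45, …
ICs: h(0) = 2, h′(0) = 8.

f: a_k = 0, 2, 0, -4/3, 0, 4/15, 0, …
f∘r: x↦r, Dx↦Dx/r' in L_f ⇒ L₀.
h=h₀': d/dx-closure on L₀ ⇒ L.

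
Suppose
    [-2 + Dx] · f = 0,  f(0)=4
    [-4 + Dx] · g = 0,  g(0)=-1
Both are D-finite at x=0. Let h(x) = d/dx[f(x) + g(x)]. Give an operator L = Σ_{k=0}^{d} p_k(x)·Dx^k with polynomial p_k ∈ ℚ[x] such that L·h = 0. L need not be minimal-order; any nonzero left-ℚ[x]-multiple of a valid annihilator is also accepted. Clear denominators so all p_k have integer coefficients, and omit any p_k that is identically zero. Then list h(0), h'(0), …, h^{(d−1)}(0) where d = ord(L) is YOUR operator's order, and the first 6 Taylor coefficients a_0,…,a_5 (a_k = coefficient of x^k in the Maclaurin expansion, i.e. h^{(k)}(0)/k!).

f: a_k = 4, 8, 8, 16/3, 8/3, 16/15, …
g: a_k = -1, -4, -8, -32/3, -32/3, -128/15, …
Weyl lclm of L_f,L_g ⇒ L₀ (ord ≤ 2).
h=h₀': d/dx-closure on L₀ ⇒ L.
L = 8 - 6·Dx + Dx^2  (order 2).
h: a_k = 4, 0, -16, -32, -112/3, -32, …
ICs: h(0) = 4, h′(0) = 0.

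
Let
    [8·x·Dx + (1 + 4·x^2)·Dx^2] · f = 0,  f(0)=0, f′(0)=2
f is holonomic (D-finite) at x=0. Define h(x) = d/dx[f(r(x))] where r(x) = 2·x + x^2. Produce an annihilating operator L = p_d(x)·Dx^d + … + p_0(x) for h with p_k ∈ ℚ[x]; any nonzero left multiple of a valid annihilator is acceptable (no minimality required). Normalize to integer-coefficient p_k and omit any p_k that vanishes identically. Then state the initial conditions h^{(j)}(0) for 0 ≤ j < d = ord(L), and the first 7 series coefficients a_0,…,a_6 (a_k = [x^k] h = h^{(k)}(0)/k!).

f: a_k = 0, 2, 0, -8/3, 0, 32/5, 0, …
Change of var in L_f (x↦r) gives L₀.
Derive L from L₀ (diff closure).
L = (-1 + 32·x + 64·x^2 + 48·x^3 + 12·x^4) + (1 + x + 16·x^2 + 32·x^3 + 20·x^4 + 4·x^5)·Dx  (order 1).
h: a_k = 4, 4, -64, -128, 944, 3056, -12800, …
ICs: h(0) = 4.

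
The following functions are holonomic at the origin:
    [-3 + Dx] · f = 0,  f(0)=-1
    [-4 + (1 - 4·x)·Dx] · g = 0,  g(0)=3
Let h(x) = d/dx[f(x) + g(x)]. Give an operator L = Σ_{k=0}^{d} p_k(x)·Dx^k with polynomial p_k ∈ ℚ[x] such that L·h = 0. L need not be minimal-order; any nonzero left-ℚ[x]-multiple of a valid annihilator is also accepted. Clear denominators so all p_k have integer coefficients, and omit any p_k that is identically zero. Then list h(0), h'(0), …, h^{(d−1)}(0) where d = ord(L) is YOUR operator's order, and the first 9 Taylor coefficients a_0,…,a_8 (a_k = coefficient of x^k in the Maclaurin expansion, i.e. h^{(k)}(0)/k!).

L = (216 + 288·x) + (-87 - 72·x + 144·x^2)·Dx + (5 - 8·x - 48·x^2)·Dx^2  (order 2).
h: a_k = 9, 87, 1125/2, 6117/2, 122799/8, 2948877/40, 27524877/80, 880803111/560, 31708936053/4480, …
ICs: h(0) = 9, h′(0) = 87.

f: a_k = -1, -3, -9/2, -9/2, -27/8, -81/40, -81/80, -243/560, -729/4480, …
g: a_k = 3, 12, 48, 192, 768, 3072, 12288, 49152, 196608, …
L₀ := lclm(L_f,L_g); ord L₀ ≤ 1+1.
Differentiate: ansatz ord ≤ ord L₀ ⇒ L.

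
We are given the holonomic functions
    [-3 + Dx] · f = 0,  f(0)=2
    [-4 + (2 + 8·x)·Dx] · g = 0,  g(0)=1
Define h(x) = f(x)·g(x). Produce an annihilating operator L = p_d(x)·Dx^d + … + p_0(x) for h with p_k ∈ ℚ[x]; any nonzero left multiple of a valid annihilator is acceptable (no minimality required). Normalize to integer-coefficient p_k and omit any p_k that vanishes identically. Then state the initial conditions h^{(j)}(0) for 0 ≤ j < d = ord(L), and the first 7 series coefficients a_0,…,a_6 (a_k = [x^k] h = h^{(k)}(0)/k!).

L = (-5 - 12·x) + (1 + 4·x)·Dx  (order 1).
h: a_k = 2, 10, 17, 23, 43/4, 631/20, -459/8, …
ICs: h(0) = 2.

f: a_k = 2, 6, 9, 9, 27/4, 81/20, 81/40, …
g: a_k = 1, 2, -2, 4, -10, 28, -84, …
h₀=f·g: eliminate ⇒ L₀, order ≤ 1·1.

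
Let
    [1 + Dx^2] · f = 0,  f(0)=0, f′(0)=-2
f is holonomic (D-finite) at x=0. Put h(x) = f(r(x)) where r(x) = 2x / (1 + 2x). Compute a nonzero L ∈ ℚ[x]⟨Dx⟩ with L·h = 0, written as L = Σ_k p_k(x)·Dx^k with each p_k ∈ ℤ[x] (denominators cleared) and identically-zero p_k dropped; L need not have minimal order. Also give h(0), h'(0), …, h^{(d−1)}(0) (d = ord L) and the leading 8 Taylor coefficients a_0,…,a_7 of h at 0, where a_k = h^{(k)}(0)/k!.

f: a_k = 0, -2, 0, 1/3, 0, -1/60, 0, 1/2520, …
h₀=f(r): pull back L_f along r ⇒ L₀.
L = 4 + (4 + 24·x + 48·x^2 + 32·x^3)·Dx + (1 + 8·x + 24·x^2 + 32·x^3 + 16·x^4)·Dx^2  (order 2).
h: a_k = 0, -4, 8, -40/3, 16, -8/15, -80, 110896/315, …
ICs: h(0) = 0, h′(0) = -4.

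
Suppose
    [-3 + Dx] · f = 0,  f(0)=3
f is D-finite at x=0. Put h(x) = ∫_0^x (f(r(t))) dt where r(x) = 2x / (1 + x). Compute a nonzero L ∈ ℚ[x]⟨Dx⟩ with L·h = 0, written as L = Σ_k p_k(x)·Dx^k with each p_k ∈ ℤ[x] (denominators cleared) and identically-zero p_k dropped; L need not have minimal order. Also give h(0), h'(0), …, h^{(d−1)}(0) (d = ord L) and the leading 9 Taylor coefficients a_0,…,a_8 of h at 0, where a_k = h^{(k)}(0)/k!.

L = -6·Dx + (1 + 2·x + x^2)·Dx^2  (order 2).
h: a_k = 0, 3, 9, 12, 9/2, -18/5, -3/5, 72/35, -171/140, …
ICs: h(0) = 0, h′(0) = 3.

f: a_k = 3, 9, 27/2, 27/2, 81/8, 243/40, 243/80, 729/560, 2187/4480, …
f∘r: x↦r, Dx↦Dx/r' in L_f ⇒ L₀.
∫: right-multiply L₀ by Dx.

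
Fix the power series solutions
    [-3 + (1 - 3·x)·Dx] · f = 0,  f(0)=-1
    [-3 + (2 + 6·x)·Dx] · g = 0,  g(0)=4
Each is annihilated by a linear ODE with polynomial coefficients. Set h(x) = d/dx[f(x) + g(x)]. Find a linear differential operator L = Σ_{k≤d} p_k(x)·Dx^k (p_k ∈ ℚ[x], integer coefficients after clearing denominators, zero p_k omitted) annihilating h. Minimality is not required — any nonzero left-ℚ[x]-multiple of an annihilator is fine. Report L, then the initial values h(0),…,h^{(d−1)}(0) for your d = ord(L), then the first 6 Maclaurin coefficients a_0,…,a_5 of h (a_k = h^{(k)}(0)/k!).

f: a_k = -1, -3, -9, -27, -81, -243, …
g: a_k = 4, 6, -9/2, 27/4, -405/32, 1701/64, …
f+g: L₀ = lclm(L_f,L_g), ord ≤ 1+1.
Differentiate: ansatz ord ≤ ord L₀ ⇒ L.
L = (-162 - 162·x) + (-63 - 486·x - 567·x^2)·Dx + (10 + 18·x - 90·x^2 - 162·x^3)·Dx^2  (order 2).
h: a_k = 3, -27, -243/4, -2997/8, -69255/64, -605799/128, …
ICs: h(0) = 3, h′(0) = -27.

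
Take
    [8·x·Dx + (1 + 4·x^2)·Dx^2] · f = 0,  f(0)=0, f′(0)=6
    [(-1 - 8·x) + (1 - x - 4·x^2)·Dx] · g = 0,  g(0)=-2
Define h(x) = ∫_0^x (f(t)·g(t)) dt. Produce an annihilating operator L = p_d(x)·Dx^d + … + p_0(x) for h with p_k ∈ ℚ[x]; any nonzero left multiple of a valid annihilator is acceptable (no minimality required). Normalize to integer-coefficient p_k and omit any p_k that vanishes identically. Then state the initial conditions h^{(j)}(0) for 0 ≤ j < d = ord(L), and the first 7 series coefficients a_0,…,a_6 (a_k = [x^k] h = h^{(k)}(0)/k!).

f: a_k = 0, 6, 0, -8, 0, 96/5, 0, …
g: a_k = -2, -2, -10, -18, -58, -130, -362, …
Product ⇒ symmetric product L₀, ord ≤ 2.
h=∫h₀ ⇒ L = L₀·Dx.
L = (8 + 8·x + 96·x^2)·Dx + (2 + 8·x + 16·x^2 + 96·x^3)·Dx^2 + (-1 + x + 4·x^3 + 16·x^4)·Dx^3  (order 3).
h: a_k = 0, 0, -6, -4, -11, -92/5, -766/15, …
ICs: h(0) = 0, h′(0) = 0, h′′(0) = -12.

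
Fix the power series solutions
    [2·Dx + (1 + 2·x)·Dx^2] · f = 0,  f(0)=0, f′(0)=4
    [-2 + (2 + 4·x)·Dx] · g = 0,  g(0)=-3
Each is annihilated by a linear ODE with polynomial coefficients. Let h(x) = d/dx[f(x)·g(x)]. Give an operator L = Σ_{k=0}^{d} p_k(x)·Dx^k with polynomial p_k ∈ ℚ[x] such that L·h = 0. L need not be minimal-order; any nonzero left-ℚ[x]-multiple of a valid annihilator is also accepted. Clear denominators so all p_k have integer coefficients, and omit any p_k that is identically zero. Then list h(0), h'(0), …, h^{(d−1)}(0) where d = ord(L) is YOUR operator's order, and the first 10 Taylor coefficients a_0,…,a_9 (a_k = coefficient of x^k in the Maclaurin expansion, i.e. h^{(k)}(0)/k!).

f: a_k = 0, 4, -4, 16/3, -8, 64/5, -64/3, 256/7, -64, 1024/9, …
g: a_k = -3, -3, 3/2, -3/2, 15/8, -21/8, 63/16, -99/16, 1287/128, -2145/128, …
Product ⇒ symmetric product L₀, ord ≤ 2.
Derive L from L₀ (diff closure).
L = 1 + (4 + 8·x)·Dx + (1 + 4·x + 4·x^2)·Dx^2  (order 2).
h: a_k = -12, 0, 6, -16, 71/2, -372/5, 3043/20, -10756/35, 138081/224, -51719/42, …
ICs: h(0) = -12, h′(0) = 0.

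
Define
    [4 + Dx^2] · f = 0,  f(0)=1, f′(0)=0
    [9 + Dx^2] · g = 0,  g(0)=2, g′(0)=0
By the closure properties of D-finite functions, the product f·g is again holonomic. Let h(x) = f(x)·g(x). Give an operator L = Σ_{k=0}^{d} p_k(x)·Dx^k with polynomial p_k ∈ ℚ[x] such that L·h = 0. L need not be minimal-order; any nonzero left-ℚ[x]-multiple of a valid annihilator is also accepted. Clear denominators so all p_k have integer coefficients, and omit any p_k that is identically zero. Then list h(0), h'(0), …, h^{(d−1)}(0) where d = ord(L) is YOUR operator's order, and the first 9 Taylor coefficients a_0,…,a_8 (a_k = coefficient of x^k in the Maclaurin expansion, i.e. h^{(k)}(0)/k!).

L = 25 + 26·Dx^2 + Dx^4  (order 4).
h: a_k = 2, 0, -13, 0, 313/12, 0, -7813/360, 0, 195313/20160, …
ICs: h(0) = 2, h′(0) = 0, h′′(0) = -26, h′′′(0) = 0.

f: a_k = 1, 0, -2, 0, 2/3, 0, -4/45, 0, 2/315, …
g: a_k = 2, 0, -9, 0, 27/4, 0, -81/40, 0, 729/2240, …
L₀ := L_f ⊗_s L_g (sym. prod.), ord ≤ 4.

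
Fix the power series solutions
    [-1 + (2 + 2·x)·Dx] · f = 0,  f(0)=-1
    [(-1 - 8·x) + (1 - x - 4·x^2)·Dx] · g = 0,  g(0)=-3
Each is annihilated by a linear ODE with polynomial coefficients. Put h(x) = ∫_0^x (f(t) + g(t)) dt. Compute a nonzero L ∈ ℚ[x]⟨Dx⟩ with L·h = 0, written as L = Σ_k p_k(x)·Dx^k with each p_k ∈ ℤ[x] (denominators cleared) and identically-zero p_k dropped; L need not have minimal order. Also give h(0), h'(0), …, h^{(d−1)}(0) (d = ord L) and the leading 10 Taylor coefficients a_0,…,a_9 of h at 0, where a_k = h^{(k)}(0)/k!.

f: a_k = -1, -1/2, 1/8, -1/16, 5/128, -7/256, 21/1024, -33/2048, 429/32768, -715/65536, …
g: a_k = -3, -3, -15, -27, -87, -195, -543, -1323, -3495, -8787, …
L₀ := lclm(L_f,L_g); ord L₀ ≤ 1+1.
h=∫h₀ ⇒ L = L₀·Dx.
L = (21 + 75·x + 228·x^2 + 160·x^3)·Dx + (-41 - 174·x - 609·x^2 - 872·x^3 - 400·x^4)·Dx^2 + (2 + 38·x + 30·x^2 - 198·x^3 - 352·x^4 - 160·x^5)·Dx^3  (order 3).
h: a_k = 0, -4, -7/4, -119/24, -433/64, -11131/640, -49927/1536, -556011/7168, -2709537/16384, -12724859/32768, …
ICs: h(0) = 0, h′(0) = -4, h′′(0) = -7/2.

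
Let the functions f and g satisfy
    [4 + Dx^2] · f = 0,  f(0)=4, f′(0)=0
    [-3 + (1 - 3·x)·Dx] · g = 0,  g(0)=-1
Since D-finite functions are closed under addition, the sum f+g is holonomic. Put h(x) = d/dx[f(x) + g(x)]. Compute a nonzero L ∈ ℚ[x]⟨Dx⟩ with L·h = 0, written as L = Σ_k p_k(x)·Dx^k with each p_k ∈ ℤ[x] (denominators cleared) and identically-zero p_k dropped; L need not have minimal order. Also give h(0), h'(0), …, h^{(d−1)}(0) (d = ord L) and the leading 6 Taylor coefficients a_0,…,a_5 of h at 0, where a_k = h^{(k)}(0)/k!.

f: a_k = 4, 0, -8, 0, 8/3, 0, …
g: a_k = -1, -3, -9, -27, -81, -243, …
Weyl lclm of L_f,L_g ⇒ L₀ (ord ≤ 3).
h₀' ⇒ L via d/dx closure of L₀.
L = (1344 - 288·x + 432·x^2) + (-116 + 396·x - 216·x^2 + 216·x^3)·Dx + (336 - 72·x + 108·x^2)·Dx^2 + (-29 + 99·x - 54·x^2 + 54·x^3)·Dx^3  (order 3).
h: a_k = -3, -34, -81, -940/3, -1215, -65642/15, …
ICs: h(0) = -3, h′(0) = -34, h′′(0) = -162.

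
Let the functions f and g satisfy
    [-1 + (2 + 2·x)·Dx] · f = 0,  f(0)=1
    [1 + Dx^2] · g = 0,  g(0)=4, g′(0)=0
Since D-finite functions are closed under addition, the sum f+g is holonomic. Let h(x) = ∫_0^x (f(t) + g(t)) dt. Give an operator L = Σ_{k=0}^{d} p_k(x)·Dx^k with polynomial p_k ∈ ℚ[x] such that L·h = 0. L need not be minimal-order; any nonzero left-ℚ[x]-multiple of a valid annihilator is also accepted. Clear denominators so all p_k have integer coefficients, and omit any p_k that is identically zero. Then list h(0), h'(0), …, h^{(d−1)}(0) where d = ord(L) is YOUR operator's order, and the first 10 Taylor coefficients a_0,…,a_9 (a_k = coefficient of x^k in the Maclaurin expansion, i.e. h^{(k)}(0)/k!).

L = (-7 - 8·x - 4·x^2)·Dx + (6 + 22·x + 24·x^2 + 8·x^3)·Dx^2 + (-7 - 8·x - 4·x^2)·Dx^3 + (6 + 22·x + 24·x^2 + 8·x^3)·Dx^4  (order 4).
h: a_k = 0, 5, 1/4, -17/24, 1/64, 49/1920, 7/1536, -1201/322560, 33/16384, -134111/92897280, …
ICs: h(0) = 0, h′(0) = 5, h′′(0) = 1/2, h′′′(0) = -17/4.

f: a_k = 1, 1/2, -1/8, 1/16, -5/128, 7/256, -21/1024, 33/2048, -429/32768, 715/65536, …
g: a_k = 4, 0, -2, 0, 1/6, 0, -1/180, 0, 1/10080, 0, …
Sum ⇒ L₀ = lclm(L_f,L_g) in ℚ(x)⟨Dx⟩.
∫: right-multiply L₀ by Dx.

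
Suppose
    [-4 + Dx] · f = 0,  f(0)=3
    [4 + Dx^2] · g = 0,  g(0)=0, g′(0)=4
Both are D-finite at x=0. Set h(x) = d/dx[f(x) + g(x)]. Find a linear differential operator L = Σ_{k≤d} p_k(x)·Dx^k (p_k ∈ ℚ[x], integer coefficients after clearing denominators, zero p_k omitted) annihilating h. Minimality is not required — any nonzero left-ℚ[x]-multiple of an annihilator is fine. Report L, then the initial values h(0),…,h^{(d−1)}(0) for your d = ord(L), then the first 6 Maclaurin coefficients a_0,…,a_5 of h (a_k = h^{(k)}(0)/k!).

L = 16 - 4·Dx + 4·Dx^2 - Dx^3  (order 3).
h: a_k = 16, 48, 88, 128, 392/3, 512/5, …
ICs: h(0) = 16, h′(0) = 48, h′′(0) = 176.

f: a_k = 3, 12, 24, 32, 32, 128/5, …
g: a_k = 0, 4, 0, -8/3, 0, 8/15, …
Sum ⇒ L₀ = lclm(L_f,L_g) in ℚ(x)⟨Dx⟩.
Differentiate: ansatz ord ≤ ord L₀ ⇒ L.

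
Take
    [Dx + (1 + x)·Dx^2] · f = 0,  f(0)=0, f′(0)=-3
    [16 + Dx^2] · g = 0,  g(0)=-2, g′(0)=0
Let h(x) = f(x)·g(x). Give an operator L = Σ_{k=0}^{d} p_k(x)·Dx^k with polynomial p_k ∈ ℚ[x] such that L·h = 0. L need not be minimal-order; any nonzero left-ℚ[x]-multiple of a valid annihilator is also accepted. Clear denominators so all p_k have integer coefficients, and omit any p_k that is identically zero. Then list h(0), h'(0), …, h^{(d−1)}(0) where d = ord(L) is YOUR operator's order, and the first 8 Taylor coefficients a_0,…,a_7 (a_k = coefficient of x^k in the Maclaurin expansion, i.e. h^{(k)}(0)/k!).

f: a_k = 0, -3, 3/2, -1, 3/4, -3/5, 1/2, -3/7, …
g: a_k = -2, 0, 16, 0, -64/3, 0, 512/45, 0, …
L₀ := L_f ⊗_s L_g (sym. prod.), ord ≤ 4.
L = (15072 + 62976·x + 97024·x^2 + 65536·x^3 + 16384·x^4) + (1984 + 6080·x + 6144·x^2 + 2048·x^3)·Dx + (1950 + 8000·x + 12192·x^2 + 8192·x^3 + 2048·x^4)·Dx^2 + (124 + 380·x + 384·x^2 + 128·x^3)·Dx^3 + (63 + 254·x + 383·x^2 + 256·x^3 + 64·x^4)·Dx^4  (order 4).
h: a_k = 0, 6, -3, -46, 45/2, 246/5, -21, -754/35, …
ICs: h(0) = 0, h′(0) = 6, h′′(0) = -6, h′′′(0) = -276.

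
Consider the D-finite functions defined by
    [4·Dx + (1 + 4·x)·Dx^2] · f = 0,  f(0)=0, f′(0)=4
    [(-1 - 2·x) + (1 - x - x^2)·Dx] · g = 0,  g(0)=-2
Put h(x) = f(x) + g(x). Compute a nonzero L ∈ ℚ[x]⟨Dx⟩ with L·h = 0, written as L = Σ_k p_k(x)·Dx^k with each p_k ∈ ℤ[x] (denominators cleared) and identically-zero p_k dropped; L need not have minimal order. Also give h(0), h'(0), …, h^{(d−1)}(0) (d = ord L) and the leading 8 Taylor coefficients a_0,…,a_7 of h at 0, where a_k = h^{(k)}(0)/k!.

L = (-100 - 272·x - 392·x^2 - 144·x^3 - 96·x^4)·Dx + (7 - 96·x - 434·x^2 - 540·x^3 - 304·x^4 - 160·x^5)·Dx^2 + (4 + 25·x + 28·x^2 - 46·x^3 - 73·x^4 - 76·x^5 - 32·x^6)·Dx^3  (order 3).
h: a_k = -2, 2, -12, 46/3, -74, 944/5, -2126/3, 16090/7, …
ICs: h(0) = -2, h′(0) = 2, h′′(0) = -24.

f: a_k = 0, 4, -8, 64/3, -64, 1024/5, -2048/3, 16384/7, …
g: a_k = -2, -2, -4, -6, -10, -16, -26, -42, …
Weyl lclm of L_f,L_g ⇒ L₀ (ord ≤ 3).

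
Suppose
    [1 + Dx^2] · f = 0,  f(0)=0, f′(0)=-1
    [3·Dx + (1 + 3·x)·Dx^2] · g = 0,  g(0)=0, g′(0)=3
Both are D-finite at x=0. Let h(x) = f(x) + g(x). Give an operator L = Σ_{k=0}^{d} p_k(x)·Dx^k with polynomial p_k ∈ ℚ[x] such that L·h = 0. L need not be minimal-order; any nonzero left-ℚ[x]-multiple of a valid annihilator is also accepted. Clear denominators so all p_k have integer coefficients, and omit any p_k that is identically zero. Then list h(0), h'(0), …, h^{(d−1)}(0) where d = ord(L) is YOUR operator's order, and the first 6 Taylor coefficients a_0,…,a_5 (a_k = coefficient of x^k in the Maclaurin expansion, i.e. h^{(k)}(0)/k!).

L = (165 + 18·x + 27·x^2)·Dx + (19 + 63·x + 27·x^2 + 27·x^3)·Dx^2 + (165 + 18·x + 27·x^2)·Dx^3 + (19 + 63·x + 27·x^2 + 27·x^3)·Dx^4  (order 4).
h: a_k = 0, 2, -9/2, 55/6, -81/4, 5831/120, …
ICs: h(0) = 0, h′(0) = 2, h′′(0) = -9, h′′′(0) = 55.

f: a_k = 0, -1, 0, 1/6, 0, -1/120, …
g: a_k = 0, 3, -9/2, 9, -81/4, 243/5, …
Sum ⇒ L₀ = lclm(L_f,L_g) in ℚ(x)⟨Dx⟩.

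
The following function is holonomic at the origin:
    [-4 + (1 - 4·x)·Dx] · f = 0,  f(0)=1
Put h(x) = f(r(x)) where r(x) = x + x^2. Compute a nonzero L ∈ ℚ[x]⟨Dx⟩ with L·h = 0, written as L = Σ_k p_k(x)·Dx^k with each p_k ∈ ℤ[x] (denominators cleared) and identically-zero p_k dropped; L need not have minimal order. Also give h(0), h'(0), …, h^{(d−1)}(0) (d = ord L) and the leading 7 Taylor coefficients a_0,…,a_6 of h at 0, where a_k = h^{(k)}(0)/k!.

f: a_k = 1, 4, 16, 64, 256, 1024, 4096, …
Substitute x→r, Dx→(1/r')Dx; clear ⇒ L₀.
L = (4 + 8·x) + (-1 + 4·x + 4·x^2)·Dx  (order 1).
h: a_k = 1, 4, 20, 96, 464, 2240, 10816, …
ICs: h(0) = 1.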